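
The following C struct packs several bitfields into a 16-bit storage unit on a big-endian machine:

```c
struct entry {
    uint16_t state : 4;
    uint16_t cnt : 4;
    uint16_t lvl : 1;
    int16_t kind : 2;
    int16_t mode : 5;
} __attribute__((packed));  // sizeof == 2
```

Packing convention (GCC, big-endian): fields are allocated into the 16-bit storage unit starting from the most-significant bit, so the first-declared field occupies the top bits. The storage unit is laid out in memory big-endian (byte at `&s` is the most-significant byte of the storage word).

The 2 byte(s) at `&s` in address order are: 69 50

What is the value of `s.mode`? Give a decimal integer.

-16

[0]=0x69 [1]=0x50 (big-endian) → word 0x6950
state [12+:4] = (word>>12) & 0xf = 6
cnt [8+:4] = (word>>8) & 0xf = 9
lvl [7+:1] = (word>>7) & 0x1 = 0
kind [5+:2] = (word>>5) & 0x3 = 2
mode [0+:5] = (word>>0) & 0x1f = 16  ←
mode signed 5b, MSB=1: 16 - 32 = -16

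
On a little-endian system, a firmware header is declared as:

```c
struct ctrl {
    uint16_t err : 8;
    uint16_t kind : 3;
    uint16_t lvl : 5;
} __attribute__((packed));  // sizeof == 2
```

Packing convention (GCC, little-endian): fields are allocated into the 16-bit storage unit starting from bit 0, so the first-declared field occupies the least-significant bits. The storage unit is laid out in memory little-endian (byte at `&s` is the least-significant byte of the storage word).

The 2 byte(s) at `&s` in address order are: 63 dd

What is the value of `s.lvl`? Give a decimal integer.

[0]=0x63 [1]=0xdd (little-endian) → word 0xdd63
err:8 @ bit 0 → (0xdd63>>0)&0xff = 0x63
kind:3 @ bit 8 → (0xdd63>>8)&0x7 = 0x5
lvl:5 @ bit 11 → (0xdd63>>11)&0x1f = 0x1b  ←

27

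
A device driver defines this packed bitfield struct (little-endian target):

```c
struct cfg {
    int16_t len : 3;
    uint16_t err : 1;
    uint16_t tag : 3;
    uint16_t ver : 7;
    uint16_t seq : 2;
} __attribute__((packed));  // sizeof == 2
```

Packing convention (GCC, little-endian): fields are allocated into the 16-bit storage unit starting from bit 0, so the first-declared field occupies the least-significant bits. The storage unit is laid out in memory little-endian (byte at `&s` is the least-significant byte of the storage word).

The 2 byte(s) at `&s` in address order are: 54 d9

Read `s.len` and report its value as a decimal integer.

-4

[0]=0x54 [1]=0xd9 (little-endian) → word 0xd954
len:3 @ bit 0 → (0xd954>>0)&0x7 = 0x4  ←
err:1 @ bit 3 → (0xd954>>3)&0x1 = 0x0
tag:3 @ bit 4 → (0xd954>>4)&0x7 = 0x5
ver:7 @ bit 7 → (0xd954>>7)&0x7f = 0x32
seq:2 @ bit 14 → (0xd954>>14)&0x3 = 0x3
len signed 3b, MSB=1: 4 - 8 = -4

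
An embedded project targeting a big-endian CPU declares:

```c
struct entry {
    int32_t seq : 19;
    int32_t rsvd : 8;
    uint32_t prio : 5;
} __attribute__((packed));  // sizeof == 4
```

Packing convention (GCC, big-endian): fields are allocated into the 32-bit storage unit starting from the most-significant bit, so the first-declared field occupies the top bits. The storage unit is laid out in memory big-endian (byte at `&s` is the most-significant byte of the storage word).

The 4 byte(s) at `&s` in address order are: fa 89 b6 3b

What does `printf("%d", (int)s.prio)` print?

[0]=0xfa [1]=0x89 [2]=0xb6 [3]=0x3b (big-endian) → word 0xfa89b63b
seq [13+:19] = (word>>13) & 0x7ffff = 513101
rsvd [5+:8] = (word>>5) & 0xff = 177
prio [0+:5] = (word>>0) & 0x1f = 27  ←

27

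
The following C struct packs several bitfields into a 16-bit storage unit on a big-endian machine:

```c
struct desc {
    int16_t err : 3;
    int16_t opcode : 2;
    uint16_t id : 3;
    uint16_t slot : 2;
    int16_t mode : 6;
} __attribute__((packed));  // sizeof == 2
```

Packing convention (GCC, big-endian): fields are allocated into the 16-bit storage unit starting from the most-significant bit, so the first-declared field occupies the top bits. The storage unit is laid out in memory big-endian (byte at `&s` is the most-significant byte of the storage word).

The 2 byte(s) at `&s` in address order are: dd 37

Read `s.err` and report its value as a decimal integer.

[0]=0xdd [1]=0x37 (big-endian) → word 0xdd37
err [13+:3] = (word>>13) & 0x7 = 6  ←
opcode [11+:2] = (word>>11) & 0x3 = 3
id [8+:3] = (word>>8) & 0x7 = 5
slot [6+:2] = (word>>6) & 0x3 = 0
mode [0+:6] = (word>>0) & 0x3f = 55
err signed 3b, MSB=1: 6 - 8 = -2

-2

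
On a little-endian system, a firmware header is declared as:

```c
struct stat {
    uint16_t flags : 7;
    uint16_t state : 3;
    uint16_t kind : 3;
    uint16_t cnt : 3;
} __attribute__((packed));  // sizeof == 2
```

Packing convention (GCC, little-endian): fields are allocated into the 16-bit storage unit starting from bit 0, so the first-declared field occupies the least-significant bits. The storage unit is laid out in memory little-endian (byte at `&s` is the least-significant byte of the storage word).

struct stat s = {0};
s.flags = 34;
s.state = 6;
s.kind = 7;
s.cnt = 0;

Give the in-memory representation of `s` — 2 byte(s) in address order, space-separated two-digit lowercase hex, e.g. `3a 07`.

22 1f

flags (7b) val=34 bits=0x22 at bit 0: 0x0022
state (3b) val=6 bits=0x6 at bit 7: 0x0322
kind (3b) val=7 bits=0x7 at bit 10: 0x1f22
cnt (3b) val=0 bits=0x0 at bit 13: 0x1f22
word = 0x1f22 → little-endian bytes:
  [0]=0x22  [1]=0x1f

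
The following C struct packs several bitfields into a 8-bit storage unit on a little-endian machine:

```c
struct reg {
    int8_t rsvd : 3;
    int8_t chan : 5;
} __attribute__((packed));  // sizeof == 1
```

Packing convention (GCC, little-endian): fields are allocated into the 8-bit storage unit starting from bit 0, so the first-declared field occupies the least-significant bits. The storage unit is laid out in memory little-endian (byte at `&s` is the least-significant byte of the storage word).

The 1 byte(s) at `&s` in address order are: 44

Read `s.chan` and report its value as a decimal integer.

[0]=0x44 (little-endian) → word 0x44
rsvd:3 @ bit 0 → (0x44>>0)&0x7 = 0x4
chan:5 @ bit 3 → (0x44>>3)&0x1f = 0x8  ←
chan signed 5b, MSB=0: value = 8

8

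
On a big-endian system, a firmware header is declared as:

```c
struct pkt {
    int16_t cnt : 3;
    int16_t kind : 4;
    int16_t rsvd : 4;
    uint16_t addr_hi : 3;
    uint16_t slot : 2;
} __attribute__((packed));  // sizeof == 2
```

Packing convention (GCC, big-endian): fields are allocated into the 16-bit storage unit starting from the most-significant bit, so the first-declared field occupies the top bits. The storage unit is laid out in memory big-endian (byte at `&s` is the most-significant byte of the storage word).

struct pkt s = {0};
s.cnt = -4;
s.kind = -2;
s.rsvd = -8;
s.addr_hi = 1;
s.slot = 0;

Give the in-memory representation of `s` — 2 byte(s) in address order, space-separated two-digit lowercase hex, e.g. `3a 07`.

9d 04

cnt (3b) val=-4 bits=0x4 at bit 13: 0x8000
kind (4b) val=-2 bits=0xe at bit 9: 0x9c00
rsvd (4b) val=-8 bits=0x8 at bit 5: 0x9d00
addr_hi (3b) val=1 bits=0x1 at bit 2: 0x9d04
slot (2b) val=0 bits=0x0 at bit 0: 0x9d04
word = 0x9d04 → big-endian bytes:
  [0]=0x9d  [1]=0x04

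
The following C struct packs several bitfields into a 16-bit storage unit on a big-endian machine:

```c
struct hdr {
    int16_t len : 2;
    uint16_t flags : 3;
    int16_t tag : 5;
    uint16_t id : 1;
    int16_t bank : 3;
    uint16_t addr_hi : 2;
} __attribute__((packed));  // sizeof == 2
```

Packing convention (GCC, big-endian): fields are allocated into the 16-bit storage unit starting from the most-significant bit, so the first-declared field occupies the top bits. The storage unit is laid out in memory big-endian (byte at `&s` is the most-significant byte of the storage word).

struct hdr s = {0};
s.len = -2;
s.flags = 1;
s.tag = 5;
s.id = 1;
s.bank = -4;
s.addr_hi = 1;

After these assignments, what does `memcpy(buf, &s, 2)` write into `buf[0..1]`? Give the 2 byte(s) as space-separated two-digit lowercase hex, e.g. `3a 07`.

89 71

len:2 = -2 → 0x2 << 14 → word 0x8000
flags:3 = 1 → 0x1 << 11 → word 0x8800
tag:5 = 5 → 0x5 << 6 → word 0x8940
id:1 = 1 → 0x1 << 5 → word 0x8960
bank:3 = -4 → 0x4 << 2 → word 0x8970
addr_hi:2 = 1 → 0x1 << 0 → word 0x8971
word = 0x8971 → big-endian bytes:
  [0]=0x89  [1]=0x71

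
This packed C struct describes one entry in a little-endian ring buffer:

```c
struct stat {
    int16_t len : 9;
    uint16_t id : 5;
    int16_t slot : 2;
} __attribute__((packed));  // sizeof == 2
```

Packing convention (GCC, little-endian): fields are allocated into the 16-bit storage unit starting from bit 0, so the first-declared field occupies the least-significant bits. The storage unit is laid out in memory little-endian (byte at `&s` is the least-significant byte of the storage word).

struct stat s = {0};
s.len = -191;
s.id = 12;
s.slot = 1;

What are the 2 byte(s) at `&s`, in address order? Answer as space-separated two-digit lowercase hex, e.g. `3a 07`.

len:9 = -191 → 0x141 << 0 → word 0x0141
id:5 = 12 → 0xc << 9 → word 0x1941
slot:2 = 1 → 0x1 << 14 → word 0x5941
word = 0x5941 → little-endian bytes:
  [0]=0x41  [1]=0x59

41 59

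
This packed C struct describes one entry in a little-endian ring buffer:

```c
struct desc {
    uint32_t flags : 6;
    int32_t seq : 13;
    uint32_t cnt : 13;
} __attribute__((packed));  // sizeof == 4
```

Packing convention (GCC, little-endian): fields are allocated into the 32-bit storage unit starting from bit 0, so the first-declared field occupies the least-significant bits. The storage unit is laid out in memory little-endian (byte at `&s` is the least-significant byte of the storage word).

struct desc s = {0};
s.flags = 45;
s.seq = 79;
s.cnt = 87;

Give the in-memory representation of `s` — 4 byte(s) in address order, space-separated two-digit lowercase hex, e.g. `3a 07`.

ed 13 b8 02

flags:6 = 45 → 0x2d << 0 → word 0x0000002d
seq:13 = 79 → 0x4f << 6 → word 0x000013ed
cnt:13 = 87 → 0x57 << 19 → word 0x02b813ed
word = 0x02b813ed → little-endian bytes:
  [0]=0xed  [1]=0x13  [2]=0xb8  [3]=0x02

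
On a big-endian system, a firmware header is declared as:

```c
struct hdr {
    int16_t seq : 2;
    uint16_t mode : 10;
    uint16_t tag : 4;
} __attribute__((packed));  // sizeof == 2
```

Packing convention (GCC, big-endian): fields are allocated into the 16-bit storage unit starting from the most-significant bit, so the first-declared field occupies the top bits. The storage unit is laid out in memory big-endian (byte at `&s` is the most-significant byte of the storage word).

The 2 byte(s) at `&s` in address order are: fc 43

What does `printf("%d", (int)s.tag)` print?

3

[0]=0xfc [1]=0x43 (big-endian) → word 0xfc43
seq:2 @ bit 14 → (0xfc43>>14)&0x3 = 0x3
mode:10 @ bit 4 → (0xfc43>>4)&0x3ff = 0x3c4
tag:4 @ bit 0 → (0xfc43>>0)&0xf = 0x3  ←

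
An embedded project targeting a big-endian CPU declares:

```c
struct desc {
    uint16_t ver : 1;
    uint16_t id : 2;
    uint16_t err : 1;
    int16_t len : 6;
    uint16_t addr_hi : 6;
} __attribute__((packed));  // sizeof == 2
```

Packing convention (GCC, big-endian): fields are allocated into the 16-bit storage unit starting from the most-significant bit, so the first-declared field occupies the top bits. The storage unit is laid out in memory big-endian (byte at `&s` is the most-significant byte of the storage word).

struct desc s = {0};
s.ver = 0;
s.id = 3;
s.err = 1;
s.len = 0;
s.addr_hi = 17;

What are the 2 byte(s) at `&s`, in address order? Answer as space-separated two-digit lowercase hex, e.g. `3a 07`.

70 11

ver:1 = 0 → 0x0 << 15 → word 0x0000
id:2 = 3 → 0x3 << 13 → word 0x6000
err:1 = 1 → 0x1 << 12 → word 0x7000
len:6 = 0 → 0x0 << 6 → word 0x7000
addr_hi:6 = 17 → 0x11 << 0 → word 0x7011
word = 0x7011 → big-endian bytes:
  [0]=0x70  [1]=0x11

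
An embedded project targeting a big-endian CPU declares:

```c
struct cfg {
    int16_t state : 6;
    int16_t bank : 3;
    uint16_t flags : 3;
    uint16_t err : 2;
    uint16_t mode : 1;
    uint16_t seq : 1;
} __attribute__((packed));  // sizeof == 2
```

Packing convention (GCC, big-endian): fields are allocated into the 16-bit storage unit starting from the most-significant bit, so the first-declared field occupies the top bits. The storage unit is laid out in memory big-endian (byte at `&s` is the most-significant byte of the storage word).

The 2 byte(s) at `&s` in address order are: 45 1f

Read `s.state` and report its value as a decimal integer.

[0]=0x45 [1]=0x1f (big-endian) → word 0x451f
state:6 @ bit 10 → (0x451f>>10)&0x3f = 0x11  ←
bank:3 @ bit 7 → (0x451f>>7)&0x7 = 0x2
flags:3 @ bit 4 → (0x451f>>4)&0x7 = 0x1
err:2 @ bit 2 → (0x451f>>2)&0x3 = 0x3
mode:1 @ bit 1 → (0x451f>>1)&0x1 = 0x1
seq:1 @ bit 0 → (0x451f>>0)&0x1 = 0x1
state signed 6b, MSB=0: value = 17

17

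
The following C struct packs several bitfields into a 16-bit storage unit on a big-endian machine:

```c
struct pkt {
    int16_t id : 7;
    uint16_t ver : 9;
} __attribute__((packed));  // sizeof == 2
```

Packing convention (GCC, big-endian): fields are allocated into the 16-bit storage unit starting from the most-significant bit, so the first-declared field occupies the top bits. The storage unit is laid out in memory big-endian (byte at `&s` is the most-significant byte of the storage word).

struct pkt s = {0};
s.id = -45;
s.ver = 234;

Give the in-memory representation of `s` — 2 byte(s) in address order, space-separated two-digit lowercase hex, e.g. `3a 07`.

id (7b) val=-45 bits=0x53 at bit 9: 0xa600
ver (9b) val=234 bits=0xea at bit 0: 0xa6ea
word = 0xa6ea → big-endian bytes:
  [0]=0xa6  [1]=0xea

a6 ea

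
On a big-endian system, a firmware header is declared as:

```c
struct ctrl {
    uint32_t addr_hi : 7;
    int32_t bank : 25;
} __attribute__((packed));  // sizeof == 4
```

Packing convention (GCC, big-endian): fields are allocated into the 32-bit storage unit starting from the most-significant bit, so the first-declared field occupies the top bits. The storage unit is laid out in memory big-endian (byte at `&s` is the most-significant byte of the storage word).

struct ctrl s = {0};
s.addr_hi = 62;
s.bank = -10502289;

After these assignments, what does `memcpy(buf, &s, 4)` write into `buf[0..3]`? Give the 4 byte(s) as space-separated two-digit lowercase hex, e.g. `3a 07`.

7d 5f bf 6f

addr_hi (7b) val=62 bits=0x3e at bit 25: 0x7c000000
bank (25b) val=-10502289 bits=0x15fbf6f at bit 0: 0x7d5fbf6f
word = 0x7d5fbf6f → big-endian bytes:
  [0]=0x7d  [1]=0x5f  [2]=0xbf  [3]=0x6f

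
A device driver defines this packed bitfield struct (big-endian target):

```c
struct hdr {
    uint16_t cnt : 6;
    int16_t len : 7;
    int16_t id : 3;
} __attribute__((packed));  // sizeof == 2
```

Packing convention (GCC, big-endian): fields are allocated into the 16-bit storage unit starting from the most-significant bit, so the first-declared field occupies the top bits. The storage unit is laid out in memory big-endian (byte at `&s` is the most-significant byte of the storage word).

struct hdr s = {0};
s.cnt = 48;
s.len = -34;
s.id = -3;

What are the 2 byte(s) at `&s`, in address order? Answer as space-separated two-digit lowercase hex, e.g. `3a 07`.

c2 f5

cnt (6b) val=48 bits=0x30 at bit 10: 0xc000
len (7b) val=-34 bits=0x5e at bit 3: 0xc2f0
id (3b) val=-3 bits=0x5 at bit 0: 0xc2f5
word = 0xc2f5 → big-endian bytes:
  [0]=0xc2  [1]=0xf5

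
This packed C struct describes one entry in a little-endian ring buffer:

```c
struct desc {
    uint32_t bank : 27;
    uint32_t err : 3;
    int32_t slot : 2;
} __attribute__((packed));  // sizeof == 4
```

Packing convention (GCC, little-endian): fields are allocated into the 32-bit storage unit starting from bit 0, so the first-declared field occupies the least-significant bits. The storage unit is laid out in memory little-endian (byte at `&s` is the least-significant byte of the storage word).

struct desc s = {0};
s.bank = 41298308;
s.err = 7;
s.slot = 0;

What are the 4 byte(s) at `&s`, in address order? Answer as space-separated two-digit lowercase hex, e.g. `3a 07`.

84 29 76 3a

[0+:27] bank=41298308 & 0x7ffffff = 0x2762984; word=0x02762984
[27+:3] err=7 & 0x7 = 0x7; word=0x3a762984
[30+:2] slot=0 & 0x3 = 0x0; word=0x3a762984
word = 0x3a762984 → little-endian bytes:
  [0]=0x84  [1]=0x29  [2]=0x76  [3]=0x3a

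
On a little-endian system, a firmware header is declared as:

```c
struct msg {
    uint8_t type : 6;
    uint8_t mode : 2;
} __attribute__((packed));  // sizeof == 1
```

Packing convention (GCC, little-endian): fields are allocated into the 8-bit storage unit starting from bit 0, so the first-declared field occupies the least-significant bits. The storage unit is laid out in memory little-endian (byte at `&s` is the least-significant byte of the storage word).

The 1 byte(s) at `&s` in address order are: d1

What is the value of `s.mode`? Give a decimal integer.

3

[0]=0xd1 (little-endian) → word 0xd1
type:6 @ bit 0 → (0xd1>>0)&0x3f = 0x11
mode:2 @ bit 6 → (0xd1>>6)&0x3 = 0x3  ←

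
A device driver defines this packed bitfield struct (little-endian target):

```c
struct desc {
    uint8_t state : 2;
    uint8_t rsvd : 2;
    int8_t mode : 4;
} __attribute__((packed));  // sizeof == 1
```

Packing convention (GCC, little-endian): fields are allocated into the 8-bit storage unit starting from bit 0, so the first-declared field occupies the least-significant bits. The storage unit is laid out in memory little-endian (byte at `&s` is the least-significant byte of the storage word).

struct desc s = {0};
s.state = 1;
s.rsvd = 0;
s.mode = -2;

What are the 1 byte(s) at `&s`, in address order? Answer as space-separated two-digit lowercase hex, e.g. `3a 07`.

e1

[0+:2] state=1 & 0x3 = 0x1; word=0x01
[2+:2] rsvd=0 & 0x3 = 0x0; word=0x01
[4+:4] mode=-2 & 0xf = 0xe; word=0xe1
word = 0xe1 → little-endian bytes:
  [0]=0xe1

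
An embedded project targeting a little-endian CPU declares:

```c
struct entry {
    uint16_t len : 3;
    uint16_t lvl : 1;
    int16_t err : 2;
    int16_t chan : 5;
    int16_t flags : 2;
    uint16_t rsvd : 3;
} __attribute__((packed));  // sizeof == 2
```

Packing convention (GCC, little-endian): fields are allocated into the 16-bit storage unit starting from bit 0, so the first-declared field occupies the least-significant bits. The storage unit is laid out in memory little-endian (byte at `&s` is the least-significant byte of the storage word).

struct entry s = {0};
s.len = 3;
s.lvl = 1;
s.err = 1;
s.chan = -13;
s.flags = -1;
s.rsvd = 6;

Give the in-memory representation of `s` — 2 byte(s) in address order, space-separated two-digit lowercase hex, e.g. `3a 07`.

db dc

len:3 = 3 → 0x3 << 0 → word 0x0003
lvl:1 = 1 → 0x1 << 3 → word 0x000b
err:2 = 1 → 0x1 << 4 → word 0x001b
chan:5 = -13 → 0x13 << 6 → word 0x04db
flags:2 = -1 → 0x3 << 11 → word 0x1cdb
rsvd:3 = 6 → 0x6 << 13 → word 0xdcdb
word = 0xdcdb → little-endian bytes:
  [0]=0xdb  [1]=0xdc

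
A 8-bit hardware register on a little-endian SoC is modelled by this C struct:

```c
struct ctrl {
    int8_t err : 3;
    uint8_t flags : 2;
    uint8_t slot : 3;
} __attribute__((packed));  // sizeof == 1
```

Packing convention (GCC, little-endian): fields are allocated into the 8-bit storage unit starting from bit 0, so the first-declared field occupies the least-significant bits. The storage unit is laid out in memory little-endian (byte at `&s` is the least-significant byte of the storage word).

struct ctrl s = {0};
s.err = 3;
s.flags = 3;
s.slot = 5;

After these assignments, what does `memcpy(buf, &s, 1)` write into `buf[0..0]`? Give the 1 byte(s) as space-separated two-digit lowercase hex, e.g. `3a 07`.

err:3 = 3 → 0x3 << 0 → word 0x03
flags:2 = 3 → 0x3 << 3 → word 0x1b
slot:3 = 5 → 0x5 << 5 → word 0xbb
word = 0xbb → little-endian bytes:
  [0]=0xbb

bb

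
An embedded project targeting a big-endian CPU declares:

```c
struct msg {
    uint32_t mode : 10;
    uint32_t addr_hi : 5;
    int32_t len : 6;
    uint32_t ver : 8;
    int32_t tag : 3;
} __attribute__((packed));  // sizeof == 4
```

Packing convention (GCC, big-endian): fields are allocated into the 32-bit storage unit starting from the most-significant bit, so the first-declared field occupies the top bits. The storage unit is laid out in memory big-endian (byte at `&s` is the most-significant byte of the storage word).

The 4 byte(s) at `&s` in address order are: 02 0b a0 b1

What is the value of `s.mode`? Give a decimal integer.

8

[0]=0x02 [1]=0x0b [2]=0xa0 [3]=0xb1 (big-endian) → word 0x020ba0b1
mode [22+:10] = (word>>22) & 0x3ff = 8  ←
addr_hi [17+:5] = (word>>17) & 0x1f = 5
len [11+:6] = (word>>11) & 0x3f = 52
ver [3+:8] = (word>>3) & 0xff = 22
tag [0+:3] = (word>>0) & 0x7 = 1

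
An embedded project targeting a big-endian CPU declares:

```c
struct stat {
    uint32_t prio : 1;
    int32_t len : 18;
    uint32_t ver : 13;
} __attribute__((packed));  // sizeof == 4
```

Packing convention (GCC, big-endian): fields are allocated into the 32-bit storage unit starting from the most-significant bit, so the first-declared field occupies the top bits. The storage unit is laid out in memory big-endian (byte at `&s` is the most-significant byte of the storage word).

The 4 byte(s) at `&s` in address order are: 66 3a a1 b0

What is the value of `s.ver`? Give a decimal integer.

[0]=0x66 [1]=0x3a [2]=0xa1 [3]=0xb0 (big-endian) → word 0x663aa1b0
prio:1 @ bit 31 → (0x663aa1b0>>31)&0x1 = 0x0
len:18 @ bit 13 → (0x663aa1b0>>13)&0x3ffff = 0x331d5
ver:13 @ bit 0 → (0x663aa1b0>>0)&0x1fff = 0x1b0  ←

432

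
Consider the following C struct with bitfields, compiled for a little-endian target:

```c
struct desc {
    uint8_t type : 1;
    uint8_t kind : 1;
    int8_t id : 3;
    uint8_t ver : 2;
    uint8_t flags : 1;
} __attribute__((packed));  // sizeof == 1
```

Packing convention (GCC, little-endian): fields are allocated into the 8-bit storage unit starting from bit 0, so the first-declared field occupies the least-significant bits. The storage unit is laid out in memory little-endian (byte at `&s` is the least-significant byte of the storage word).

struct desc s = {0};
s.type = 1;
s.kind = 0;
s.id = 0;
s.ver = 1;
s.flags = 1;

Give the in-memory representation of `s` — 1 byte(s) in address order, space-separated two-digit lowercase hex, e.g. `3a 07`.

[0+:1] type=1 & 0x1 = 0x1; word=0x01
[1+:1] kind=0 & 0x1 = 0x0; word=0x01
[2+:3] id=0 & 0x7 = 0x0; word=0x01
[5+:2] ver=1 & 0x3 = 0x1; word=0x21
[7+:1] flags=1 & 0x1 = 0x1; word=0xa1
word = 0xa1 → little-endian bytes:
  [0]=0xa1

a1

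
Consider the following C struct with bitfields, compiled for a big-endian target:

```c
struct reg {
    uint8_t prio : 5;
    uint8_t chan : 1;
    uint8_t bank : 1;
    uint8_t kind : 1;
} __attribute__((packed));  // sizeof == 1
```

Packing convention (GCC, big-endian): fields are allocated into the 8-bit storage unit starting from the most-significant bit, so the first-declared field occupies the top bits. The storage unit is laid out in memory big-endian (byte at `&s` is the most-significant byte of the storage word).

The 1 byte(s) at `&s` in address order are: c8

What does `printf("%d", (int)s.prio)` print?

25

[0]=0xc8 (big-endian) → word 0xc8
prio:5 @ bit 3 → (0xc8>>3)&0x1f = 0x19  ←
chan:1 @ bit 2 → (0xc8>>2)&0x1 = 0x0
bank:1 @ bit 1 → (0xc8>>1)&0x1 = 0x0
kind:1 @ bit 0 → (0xc8>>0)&0x1 = 0x0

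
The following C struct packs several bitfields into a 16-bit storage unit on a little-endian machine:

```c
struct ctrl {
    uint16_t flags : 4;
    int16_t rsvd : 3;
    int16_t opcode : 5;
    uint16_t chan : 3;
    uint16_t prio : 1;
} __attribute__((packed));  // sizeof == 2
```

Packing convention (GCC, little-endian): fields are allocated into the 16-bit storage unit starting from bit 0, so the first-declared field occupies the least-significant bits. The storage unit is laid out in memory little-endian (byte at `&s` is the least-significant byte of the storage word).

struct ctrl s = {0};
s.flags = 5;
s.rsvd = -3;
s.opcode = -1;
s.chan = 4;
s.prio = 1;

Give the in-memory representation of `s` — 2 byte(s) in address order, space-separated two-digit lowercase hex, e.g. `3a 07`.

d5 cf

[0+:4] flags=5 & 0xf = 0x5; word=0x0005
[4+:3] rsvd=-3 & 0x7 = 0x5; word=0x0055
[7+:5] opcode=-1 & 0x1f = 0x1f; word=0x0fd5
[12+:3] chan=4 & 0x7 = 0x4; word=0x4fd5
[15+:1] prio=1 & 0x1 = 0x1; word=0xcfd5
word = 0xcfd5 → little-endian bytes:
  [0]=0xd5  [1]=0xcf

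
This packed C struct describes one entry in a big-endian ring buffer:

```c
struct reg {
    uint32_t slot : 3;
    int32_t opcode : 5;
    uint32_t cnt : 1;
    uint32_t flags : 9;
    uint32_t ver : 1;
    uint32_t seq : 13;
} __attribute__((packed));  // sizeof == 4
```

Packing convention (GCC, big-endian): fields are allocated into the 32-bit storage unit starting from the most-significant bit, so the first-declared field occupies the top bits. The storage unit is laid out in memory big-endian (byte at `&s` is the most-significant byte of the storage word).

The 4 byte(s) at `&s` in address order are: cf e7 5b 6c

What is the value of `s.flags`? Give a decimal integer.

413

[0]=0xcf [1]=0xe7 [2]=0x5b [3]=0x6c (big-endian) → word 0xcfe75b6c
slot [29+:3] = (word>>29) & 0x7 = 6
opcode [24+:5] = (word>>24) & 0x1f = 15
cnt [23+:1] = (word>>23) & 0x1 = 1
flags [14+:9] = (word>>14) & 0x1ff = 413  ←
ver [13+:1] = (word>>13) & 0x1 = 0
seq [0+:13] = (word>>0) & 0x1fff = 7020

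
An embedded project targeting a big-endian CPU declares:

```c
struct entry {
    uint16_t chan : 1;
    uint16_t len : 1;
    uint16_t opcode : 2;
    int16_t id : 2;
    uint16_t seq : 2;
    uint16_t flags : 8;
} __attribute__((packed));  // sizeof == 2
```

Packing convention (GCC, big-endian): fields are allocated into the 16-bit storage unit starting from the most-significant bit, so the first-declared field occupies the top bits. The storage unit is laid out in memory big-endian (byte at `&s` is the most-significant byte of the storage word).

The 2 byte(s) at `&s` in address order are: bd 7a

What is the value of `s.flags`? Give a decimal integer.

[0]=0xbd [1]=0x7a (big-endian) → word 0xbd7a
chan:1 @ bit 15 → (0xbd7a>>15)&0x1 = 0x1
len:1 @ bit 14 → (0xbd7a>>14)&0x1 = 0x0
opcode:2 @ bit 12 → (0xbd7a>>12)&0x3 = 0x3
id:2 @ bit 10 → (0xbd7a>>10)&0x3 = 0x3
seq:2 @ bit 8 → (0xbd7a>>8)&0x3 = 0x1
flags:8 @ bit 0 → (0xbd7a>>0)&0xff = 0x7a  ←

122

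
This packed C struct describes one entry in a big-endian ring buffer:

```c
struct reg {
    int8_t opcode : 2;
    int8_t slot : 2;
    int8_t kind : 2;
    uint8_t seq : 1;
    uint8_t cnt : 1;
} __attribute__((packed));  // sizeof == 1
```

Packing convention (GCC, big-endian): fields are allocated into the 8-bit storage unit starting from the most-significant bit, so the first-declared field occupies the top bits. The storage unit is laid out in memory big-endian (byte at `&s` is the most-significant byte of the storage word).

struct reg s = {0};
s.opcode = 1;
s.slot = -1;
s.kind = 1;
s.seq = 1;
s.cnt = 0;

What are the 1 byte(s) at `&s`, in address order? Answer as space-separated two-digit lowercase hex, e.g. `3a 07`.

opcode (2b) val=1 bits=0x1 at bit 6: 0x40
slot (2b) val=-1 bits=0x3 at bit 4: 0x70
kind (2b) val=1 bits=0x1 at bit 2: 0x74
seq (1b) val=1 bits=0x1 at bit 1: 0x76
cnt (1b) val=0 bits=0x0 at bit 0: 0x76
word = 0x76 → big-endian bytes:
  [0]=0x76

76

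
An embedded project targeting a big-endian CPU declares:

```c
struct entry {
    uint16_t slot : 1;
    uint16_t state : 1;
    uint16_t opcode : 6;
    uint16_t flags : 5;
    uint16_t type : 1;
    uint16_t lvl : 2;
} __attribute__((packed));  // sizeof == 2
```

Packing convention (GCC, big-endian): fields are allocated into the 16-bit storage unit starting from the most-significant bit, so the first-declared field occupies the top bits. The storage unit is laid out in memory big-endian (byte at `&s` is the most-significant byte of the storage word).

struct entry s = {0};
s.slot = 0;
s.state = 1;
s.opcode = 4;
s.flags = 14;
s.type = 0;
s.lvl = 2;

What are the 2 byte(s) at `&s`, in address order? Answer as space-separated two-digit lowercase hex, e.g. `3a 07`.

44 72

slot (1b) val=0 bits=0x0 at bit 15: 0x0000
state (1b) val=1 bits=0x1 at bit 14: 0x4000
opcode (6b) val=4 bits=0x4 at bit 8: 0x4400
flags (5b) val=14 bits=0xe at bit 3: 0x4470
type (1b) val=0 bits=0x0 at bit 2: 0x4470
lvl (2b) val=2 bits=0x2 at bit 0: 0x4472
word = 0x4472 → big-endian bytes:
  [0]=0x44  [1]=0x72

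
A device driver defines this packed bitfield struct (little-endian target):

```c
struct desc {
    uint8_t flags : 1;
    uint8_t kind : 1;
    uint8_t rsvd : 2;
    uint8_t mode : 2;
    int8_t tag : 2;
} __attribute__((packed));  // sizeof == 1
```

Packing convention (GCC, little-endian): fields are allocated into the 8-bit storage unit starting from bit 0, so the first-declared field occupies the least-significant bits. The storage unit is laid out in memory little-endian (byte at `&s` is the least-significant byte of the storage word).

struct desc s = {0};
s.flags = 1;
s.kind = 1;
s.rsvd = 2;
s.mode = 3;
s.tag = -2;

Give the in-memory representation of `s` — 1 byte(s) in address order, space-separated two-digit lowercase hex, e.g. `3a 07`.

bb

flags:1 = 1 → 0x1 << 0 → word 0x01
kind:1 = 1 → 0x1 << 1 → word 0x03
rsvd:2 = 2 → 0x2 << 2 → word 0x0b
mode:2 = 3 → 0x3 << 4 → word 0x3b
tag:2 = -2 → 0x2 << 6 → word 0xbb
word = 0xbb → little-endian bytes:
  [0]=0xbb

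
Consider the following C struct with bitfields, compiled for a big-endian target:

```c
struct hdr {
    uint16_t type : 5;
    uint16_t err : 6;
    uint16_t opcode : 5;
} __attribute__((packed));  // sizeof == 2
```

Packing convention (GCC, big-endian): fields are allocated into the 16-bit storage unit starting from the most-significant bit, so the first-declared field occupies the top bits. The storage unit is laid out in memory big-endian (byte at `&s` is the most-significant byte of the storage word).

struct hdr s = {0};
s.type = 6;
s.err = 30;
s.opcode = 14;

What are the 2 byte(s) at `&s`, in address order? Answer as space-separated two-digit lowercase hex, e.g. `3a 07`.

33 ce

type (5b) val=6 bits=0x6 at bit 11: 0x3000
err (6b) val=30 bits=0x1e at bit 5: 0x33c0
opcode (5b) val=14 bits=0xe at bit 0: 0x33ce
word = 0x33ce → big-endian bytes:
  [0]=0x33  [1]=0xce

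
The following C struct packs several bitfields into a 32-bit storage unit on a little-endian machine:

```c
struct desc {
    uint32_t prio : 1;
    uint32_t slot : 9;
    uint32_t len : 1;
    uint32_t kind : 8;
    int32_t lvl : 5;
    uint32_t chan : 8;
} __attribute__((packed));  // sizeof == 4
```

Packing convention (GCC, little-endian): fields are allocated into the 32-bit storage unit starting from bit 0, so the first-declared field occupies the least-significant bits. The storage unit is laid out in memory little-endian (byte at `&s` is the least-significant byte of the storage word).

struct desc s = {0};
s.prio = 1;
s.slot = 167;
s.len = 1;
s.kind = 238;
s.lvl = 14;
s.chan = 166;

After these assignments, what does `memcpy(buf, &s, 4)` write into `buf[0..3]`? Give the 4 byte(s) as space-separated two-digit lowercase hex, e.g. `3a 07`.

prio:1 = 1 → 0x1 << 0 → word 0x00000001
slot:9 = 167 → 0xa7 << 1 → word 0x0000014f
len:1 = 1 → 0x1 << 10 → word 0x0000054f
kind:8 = 238 → 0xee << 11 → word 0x0007754f
lvl:5 = 14 → 0xe << 19 → word 0x0077754f
chan:8 = 166 → 0xa6 << 24 → word 0xa677754f
word = 0xa677754f → little-endian bytes:
  [0]=0x4f  [1]=0x75  [2]=0x77  [3]=0xa6

4f 75 77 a6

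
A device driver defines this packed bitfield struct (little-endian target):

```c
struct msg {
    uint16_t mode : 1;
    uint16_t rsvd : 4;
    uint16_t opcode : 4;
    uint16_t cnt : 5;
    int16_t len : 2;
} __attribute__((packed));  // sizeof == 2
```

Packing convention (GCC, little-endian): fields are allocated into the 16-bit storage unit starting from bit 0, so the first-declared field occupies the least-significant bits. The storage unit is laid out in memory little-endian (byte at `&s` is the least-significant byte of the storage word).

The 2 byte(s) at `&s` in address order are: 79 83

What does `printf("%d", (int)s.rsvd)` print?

[0]=0x79 [1]=0x83 (little-endian) → word 0x8379
mode:1 @ bit 0 → (0x8379>>0)&0x1 = 0x1
rsvd:4 @ bit 1 → (0x8379>>1)&0xf = 0xc  ←
opcode:4 @ bit 5 → (0x8379>>5)&0xf = 0xb
cnt:5 @ bit 9 → (0x8379>>9)&0x1f = 0x1
len:2 @ bit 14 → (0x8379>>14)&0x3 = 0x2

12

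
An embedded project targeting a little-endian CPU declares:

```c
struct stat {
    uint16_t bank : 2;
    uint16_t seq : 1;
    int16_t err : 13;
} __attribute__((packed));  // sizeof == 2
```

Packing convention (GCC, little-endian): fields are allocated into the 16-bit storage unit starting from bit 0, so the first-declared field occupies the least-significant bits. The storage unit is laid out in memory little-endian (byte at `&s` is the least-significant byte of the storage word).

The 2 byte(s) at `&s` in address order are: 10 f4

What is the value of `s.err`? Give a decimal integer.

-382

[0]=0x10 [1]=0xf4 (little-endian) → word 0xf410
bank [0+:2] = (word>>0) & 0x3 = 0
seq [2+:1] = (word>>2) & 0x1 = 0
err [3+:13] = (word>>3) & 0x1fff = 7810  ←
err signed 13b, MSB=1: 7810 - 8192 = -382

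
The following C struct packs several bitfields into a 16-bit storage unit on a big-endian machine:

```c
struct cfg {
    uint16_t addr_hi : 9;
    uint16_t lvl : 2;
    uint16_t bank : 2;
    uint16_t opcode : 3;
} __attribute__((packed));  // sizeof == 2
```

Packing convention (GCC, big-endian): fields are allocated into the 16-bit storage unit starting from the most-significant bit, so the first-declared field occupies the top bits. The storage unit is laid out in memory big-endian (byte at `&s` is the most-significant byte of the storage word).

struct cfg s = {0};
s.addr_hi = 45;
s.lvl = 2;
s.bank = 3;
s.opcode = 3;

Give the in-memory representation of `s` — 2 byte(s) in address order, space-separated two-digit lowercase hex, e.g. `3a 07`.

16 db

addr_hi:9 = 45 → 0x2d << 7 → word 0x1680
lvl:2 = 2 → 0x2 << 5 → word 0x16c0
bank:2 = 3 → 0x3 << 3 → word 0x16d8
opcode:3 = 3 → 0x3 << 0 → word 0x16db
word = 0x16db → big-endian bytes:
  [0]=0x16  [1]=0xdb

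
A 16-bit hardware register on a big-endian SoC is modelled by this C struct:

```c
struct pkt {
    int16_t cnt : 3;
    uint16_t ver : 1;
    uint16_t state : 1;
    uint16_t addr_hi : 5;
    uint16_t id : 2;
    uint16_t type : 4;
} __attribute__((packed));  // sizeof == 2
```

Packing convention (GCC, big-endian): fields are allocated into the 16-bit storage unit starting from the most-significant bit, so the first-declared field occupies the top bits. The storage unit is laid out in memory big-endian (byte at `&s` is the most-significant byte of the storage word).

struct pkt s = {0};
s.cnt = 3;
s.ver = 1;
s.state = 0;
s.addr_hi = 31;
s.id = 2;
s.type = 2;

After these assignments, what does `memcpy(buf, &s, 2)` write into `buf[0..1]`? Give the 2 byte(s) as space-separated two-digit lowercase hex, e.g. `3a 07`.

77 e2

cnt:3 = 3 → 0x3 << 13 → word 0x6000
ver:1 = 1 → 0x1 << 12 → word 0x7000
state:1 = 0 → 0x0 << 11 → word 0x7000
addr_hi:5 = 31 → 0x1f << 6 → word 0x77c0
id:2 = 2 → 0x2 << 4 → word 0x77e0
type:4 = 2 → 0x2 << 0 → word 0x77e2
word = 0x77e2 → big-endian bytes:
  [0]=0x77  [1]=0xe2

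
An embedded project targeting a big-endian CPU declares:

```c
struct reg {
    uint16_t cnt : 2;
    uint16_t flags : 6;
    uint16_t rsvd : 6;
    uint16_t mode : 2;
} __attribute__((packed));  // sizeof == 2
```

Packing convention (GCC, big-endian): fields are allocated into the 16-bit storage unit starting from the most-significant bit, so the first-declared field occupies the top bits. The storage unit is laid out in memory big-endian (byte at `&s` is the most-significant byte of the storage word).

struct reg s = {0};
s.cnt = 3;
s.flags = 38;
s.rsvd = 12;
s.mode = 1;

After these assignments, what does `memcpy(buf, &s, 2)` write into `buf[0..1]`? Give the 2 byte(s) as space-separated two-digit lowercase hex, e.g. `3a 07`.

e6 31

cnt (2b) val=3 bits=0x3 at bit 14: 0xc000
flags (6b) val=38 bits=0x26 at bit 8: 0xe600
rsvd (6b) val=12 bits=0xc at bit 2: 0xe630
mode (2b) val=1 bits=0x1 at bit 0: 0xe631
word = 0xe631 → big-endian bytes:
  [0]=0xe6  [1]=0x31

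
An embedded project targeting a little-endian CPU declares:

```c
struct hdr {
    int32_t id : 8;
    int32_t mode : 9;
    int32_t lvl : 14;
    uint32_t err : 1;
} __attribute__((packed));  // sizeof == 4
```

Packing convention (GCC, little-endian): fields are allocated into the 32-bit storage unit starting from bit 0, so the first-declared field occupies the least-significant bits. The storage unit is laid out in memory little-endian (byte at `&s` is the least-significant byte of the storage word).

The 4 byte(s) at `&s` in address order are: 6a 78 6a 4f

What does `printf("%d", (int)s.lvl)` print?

-6219

[0]=0x6a [1]=0x78 [2]=0x6a [3]=0x4f (little-endian) → word 0x4f6a786a
id [0+:8] = (word>>0) & 0xff = 106
mode [8+:9] = (word>>8) & 0x1ff = 120
lvl [17+:14] = (word>>17) & 0x3fff = 10165  ←
err [31+:1] = (word>>31) & 0x1 = 0
lvl signed 14b, MSB=1: 10165 - 16384 = -6219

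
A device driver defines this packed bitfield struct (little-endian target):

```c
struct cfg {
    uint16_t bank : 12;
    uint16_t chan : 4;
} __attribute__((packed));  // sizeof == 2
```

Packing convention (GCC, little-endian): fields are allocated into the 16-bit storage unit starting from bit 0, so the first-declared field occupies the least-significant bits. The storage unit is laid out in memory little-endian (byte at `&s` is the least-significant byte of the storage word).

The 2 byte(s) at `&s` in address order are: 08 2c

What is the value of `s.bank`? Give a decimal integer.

[0]=0x08 [1]=0x2c (little-endian) → word 0x2c08
bank:12 @ bit 0 → (0x2c08>>0)&0xfff = 0xc08  ←
chan:4 @ bit 12 → (0x2c08>>12)&0xf = 0x2

3080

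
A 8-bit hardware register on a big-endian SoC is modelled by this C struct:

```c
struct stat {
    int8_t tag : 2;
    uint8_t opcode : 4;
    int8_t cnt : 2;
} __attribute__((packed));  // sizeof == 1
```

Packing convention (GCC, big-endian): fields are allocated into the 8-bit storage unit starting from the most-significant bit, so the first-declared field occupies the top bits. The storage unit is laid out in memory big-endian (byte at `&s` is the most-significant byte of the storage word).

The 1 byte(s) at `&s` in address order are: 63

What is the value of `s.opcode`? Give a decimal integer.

8

[0]=0x63 (big-endian) → word 0x63
tag [6+:2] = (word>>6) & 0x3 = 1
opcode [2+:4] = (word>>2) & 0xf = 8  ←
cnt [0+:2] = (word>>0) & 0x3 = 3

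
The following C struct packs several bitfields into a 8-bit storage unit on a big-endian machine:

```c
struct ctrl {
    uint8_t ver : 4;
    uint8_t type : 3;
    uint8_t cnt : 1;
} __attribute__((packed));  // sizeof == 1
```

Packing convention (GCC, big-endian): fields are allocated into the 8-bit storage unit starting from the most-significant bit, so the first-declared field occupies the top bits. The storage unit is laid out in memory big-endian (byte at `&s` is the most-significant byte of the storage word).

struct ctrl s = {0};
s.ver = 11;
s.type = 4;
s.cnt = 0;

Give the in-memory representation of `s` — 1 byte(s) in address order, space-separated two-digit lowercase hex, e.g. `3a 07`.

b8

[4+:4] ver=11 & 0xf = 0xb; word=0xb0
[1+:3] type=4 & 0x7 = 0x4; word=0xb8
[0+:1] cnt=0 & 0x1 = 0x0; word=0xb8
word = 0xb8 → big-endian bytes:
  [0]=0xb8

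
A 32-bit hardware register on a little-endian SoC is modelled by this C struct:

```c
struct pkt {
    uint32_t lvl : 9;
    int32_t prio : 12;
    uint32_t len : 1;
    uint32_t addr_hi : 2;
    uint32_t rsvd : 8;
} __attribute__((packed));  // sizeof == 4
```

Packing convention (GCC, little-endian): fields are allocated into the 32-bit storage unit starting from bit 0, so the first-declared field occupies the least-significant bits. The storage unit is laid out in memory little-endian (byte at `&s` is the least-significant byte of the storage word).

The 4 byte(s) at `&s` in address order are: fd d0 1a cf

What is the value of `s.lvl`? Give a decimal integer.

253

[0]=0xfd [1]=0xd0 [2]=0x1a [3]=0xcf (little-endian) → word 0xcf1ad0fd
lvl [0+:9] = (word>>0) & 0x1ff = 253  ←
prio [9+:12] = (word>>9) & 0xfff = 3432
len [21+:1] = (word>>21) & 0x1 = 0
addr_hi [22+:2] = (word>>22) & 0x3 = 0
rsvd [24+:8] = (word>>24) & 0xff = 207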